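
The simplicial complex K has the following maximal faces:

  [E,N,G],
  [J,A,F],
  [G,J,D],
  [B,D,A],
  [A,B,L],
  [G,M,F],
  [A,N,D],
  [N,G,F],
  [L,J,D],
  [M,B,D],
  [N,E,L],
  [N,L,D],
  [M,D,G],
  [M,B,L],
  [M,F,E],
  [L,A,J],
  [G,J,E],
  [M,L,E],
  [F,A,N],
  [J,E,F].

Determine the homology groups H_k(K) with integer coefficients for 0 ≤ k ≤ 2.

Order the vertices as A < B < D < E < F < G < J < L < M < N. Listing each simplex with vertices in this order, K has dimension 2 with simplices:

  0-simplices (10): A, B, D, E, F, G, J, L, M, N
  1-simplices (30): AB, AD, AF, AJ, AL, AN, BD, BL, BM, DG, DJ, DL, DM, DN, EF, EG, EJ, EL, EM, EN, FG, FJ, FM, FN, GJ, GM, GN, JL, LM, LN
  2-simplices (20): ABD, ABL, ADN, AFJ, AFN, AJL, BDM, BLM, DGJ, DGM, DJL, DLN, EFJ, EFM, EGJ, EGN, ELM, ELN, FGM, FGN

Hence C_0 ≅ Z^10, C_1 ≅ Z^30, C_2 ≅ Z^20.

∂_1: C_1 → C_0 maps an edge to its endpoints' difference, ∂[p,q] = q − p. For instance
  ∂AN = N − A.
As a 10×30 matrix over Z this has rank 9, with invariant factors (1,1,1,1,1,1,1,1,1).

Boundary ∂_2: C_2 → C_1 sends each 2-simplex [p,q,r] to [q,r] − [p,r] + [p,q]. For instance
  ∂ELN = LN − EN + EL,
  ∂AJL = JL − AL + AJ.
This gives a 30×20 integer matrix of rank 20; reducing to Smith normal form yields diagonal entries (1,1,1,1,1,1,1,1,1,1,1,1,1,1,1,1,1,1,1,2).

From H_k ≅ ker(∂_k) / im(∂_{k+1}) we obtain:

  H_0: rank C_0 − rank ∂_1 = 10 − 9 = 1, and the invariant factors of ∂_1 are all 1, so H_0 = Z.
  H_1: rank ker ∂_1 − rank ∂_2 = (30 − 9) − 20 = 1, and ∂_2 has invariant factor 2 > 1, so H_1 = Z ⊕ Z/2Z.
  H_2: rank ker ∂_2 − rank ∂_3 = (20 − 20) − 0 = 0, and there is no ∂_3, so H_2 = 0.

(K is a triangulation of the Klein bottle.)

H_0 = Z,  H_1 = Z ⊕ Z/2Z,  H_2 = 0.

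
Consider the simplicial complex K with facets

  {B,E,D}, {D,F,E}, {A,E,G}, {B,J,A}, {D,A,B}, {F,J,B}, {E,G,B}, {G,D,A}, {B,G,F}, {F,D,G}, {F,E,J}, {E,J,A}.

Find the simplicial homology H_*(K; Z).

H_0 ≅ Z,  H_1 ≅ Z/2,  H_2 = 0.

Order the vertices as A < B < D < E < F < G < J. Listing each simplex with vertices in this order, K has dimension 2 with simplices:

  0-simplices (7): A, B, D, E, F, G, J
  1-simplices (18): AB, AD, AE, AG, AJ, BD, BE, BF, BG, BJ, DE, DF, DG, EF, EG, EJ, FG, FJ
  2-simplices (12): ABD, ABJ, ADG, AEG, AEJ, BDE, BEG, BFG, BFJ, DEF, DFG, EFJ

giving chain groups C_0 ≅ Z^7, C_1 ≅ Z^18, C_2 ≅ Z^12.

Boundary ∂_1: C_1 → C_0 is given by ∂[p,q] = [q] − [p].
This gives a 7×18 integer matrix of rank 6; reducing to Smith normal form yields diagonal entries (1,1,1,1,1,1).

Boundary ∂_2: C_2 → C_1 acts by ∂[p,q,r] = [q,r] − [p,r] + [p,q]. For instance
  ∂ABD = BD − AD + AB,
  ∂BEG = EG − BG + BE.
The 18×12 boundary matrix has rank 12 and Smith normal form diag(1,1,1,1,1,1,1,1,1,1,1,2).

Now H_k = ker ∂_k / im ∂_{k+1}, so:

  H_0: rank C_0 − rank ∂_1 = 7 − 6 = 1, and the invariant factors of ∂_1 are all 1, so H_0 = Z.
  H_1: rank ker ∂_1 − rank ∂_2 = (18 − 6) − 12 = 0, and ∂_2 has invariant factor 2 > 1, so H_1 = Z/2.
  H_2: rank ker ∂_2 − rank ∂_3 = (12 − 12) − 0 = 0, and there is no ∂_3, so H_2 = 0.

(K is a triangulation of the real projective plane RP^2.)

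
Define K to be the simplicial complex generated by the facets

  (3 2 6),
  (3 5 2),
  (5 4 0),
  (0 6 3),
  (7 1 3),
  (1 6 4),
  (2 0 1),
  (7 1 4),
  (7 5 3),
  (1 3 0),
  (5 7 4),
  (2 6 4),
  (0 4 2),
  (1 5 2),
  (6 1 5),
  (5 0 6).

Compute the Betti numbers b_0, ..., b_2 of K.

Order the vertices as 0 < 1 < 2 < 3 < 4 < 5 < 6 < 7. Listing each simplex with vertices in this order, K has dimension 2 with simplices:

  0-simplices (8): [0], [1], [2], [3], [4], [5], [6], [7]
  1-simplices (24): (24 of them)
  2-simplices (16): [0,1,2], [0,1,3], [0,2,4], [0,3,6], [0,4,5], [0,5,6], [1,2,5], [1,3,7], [1,4,6], [1,4,7], [1,5,6], [2,3,5], [2,3,6], [2,4,6], [3,5,7], [4,5,7]

Hence C_0 ≅ Z^8, C_1 ≅ Z^24, C_2 ≅ Z^16.

∂_1: C_1 → C_0 maps an edge to its endpoints' difference, ∂[p,q] = q − p.
As a 8×24 matrix over Z this has rank 7, with invariant factors (1,1,1,1,1,1,1).

∂_2: C_2 → C_1 acts by ∂[p,q,r] = [q,r] − [p,r] + [p,q]. For instance
  ∂[2,3,5] = [3,5] − [2,5] + [2,3],
  ∂[0,2,4] = [2,4] − [0,4] + [0,2].
The 24×16 boundary matrix has rank 15 and Smith normal form diag(1,1,1,1,1,1,1,1,1,1,1,1,1,1,1).

Reading off H_k = ker ∂_k / im ∂_{k+1}:

  H_0: rank C_0 − rank ∂_1 = 8 − 7 = 1, and the invariant factors of ∂_1 are all 1, so H_0 ≅ Z.
  H_1: rank ker ∂_1 − rank ∂_2 = (24 − 7) − 15 = 2, and the invariant factors of ∂_2 are all 1, so H_1 ≅ Z^2.
  H_2: rank ker ∂_2 − rank ∂_3 = (16 − 15) − 0 = 1, and there is no ∂_3, so H_2 ≅ Z.

(K is a triangulation of the torus T^2.)

Hence the Betti numbers are b_0 = 1, b_1 = 2, b_2 = 1.

b_0 = 1, b_1 = 2, b_2 = 1.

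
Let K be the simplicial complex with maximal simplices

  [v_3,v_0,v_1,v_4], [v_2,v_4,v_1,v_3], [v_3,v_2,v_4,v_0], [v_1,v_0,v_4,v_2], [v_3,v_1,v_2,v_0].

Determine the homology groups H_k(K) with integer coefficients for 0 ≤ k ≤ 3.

Fix the vertex order v_0 < v_1 < v_2 < v_3 < v_4 and write every simplex with vertices in increasing order. Then dim K = 3 and the simplices of K are:

  0-simplices (5): [v_0], [v_1], [v_2], [v_3], [v_4]
  1-simplices (10): [v_0,v_1], [v_0,v_2], [v_0,v_3], [v_0,v_4], [v_1,v_2], [v_1,v_3], [v_1,v_4], [v_2,v_3], [v_2,v_4], [v_3,v_4]
  2-simplices (10): [v_0,v_1,v_2], [v_0,v_1,v_3], [v_0,v_1,v_4], [v_0,v_2,v_3], [v_0,v_2,v_4], [v_0,v_3,v_4], [v_1,v_2,v_3], [v_1,v_2,v_4], [v_1,v_3,v_4], [v_2,v_3,v_4]
  3-simplices (5): [v_0,v_1,v_2,v_3], [v_0,v_1,v_2,v_4], [v_0,v_1,v_3,v_4], [v_0,v_2,v_3,v_4], [v_1,v_2,v_3,v_4]

giving chain groups C_0 ≅ Z^5, C_1 ≅ Z^10, C_2 ≅ Z^10, C_3 ≅ Z^5.

∂_1: C_1 → C_0 is given by ∂[p,q] = [q] − [p]. For instance
  ∂[v_2,v_4] = [v_4] − [v_2].
The 5×10 boundary matrix has rank 4 and Smith normal form diag(1,1,1,1).

Boundary ∂_2: C_2 → C_1 acts by ∂[p,q,r] = [q,r] − [p,r] + [p,q]. For instance
  ∂[v_0,v_2,v_3] = [v_2,v_3] − [v_0,v_3] + [v_0,v_2],
  ∂[v_2,v_3,v_4] = [v_3,v_4] − [v_2,v_4] + [v_2,v_3].
As a 10×10 matrix over Z this has rank 6, with invariant factors (1,1,1,1,1,1).

The boundary map ∂_3: C_3 → C_2 sends each 3-simplex σ to the alternating sum Σ_i (−1)^i (σ with its i-th vertex removed). For instance
  ∂[v_0,v_1,v_2,v_4] = [v_1,v_2,v_4] − [v_0,v_2,v_4] + [v_0,v_1,v_4] − [v_0,v_1,v_2],
  ∂[v_0,v_1,v_3,v_4] = [v_1,v_3,v_4] − [v_0,v_3,v_4] + [v_0,v_1,v_4] − [v_0,v_1,v_3].
This gives a 10×5 integer matrix of rank 4; reducing to Smith normal form yields diagonal entries (1,1,1,1).

Computing H_k = (kernel of ∂_k) / (image of ∂_{k+1}):

  H_0: rank C_0 − rank ∂_1 = 5 − 4 = 1, and the invariant factors of ∂_1 are all 1, so H_0 ≅ Z.
  H_1: rank ker ∂_1 − rank ∂_2 = (10 − 4) − 6 = 0, and the invariant factors of ∂_2 are all 1, so H_1 ≅ 0.
  H_2: rank ker ∂_2 − rank ∂_3 = (10 − 6) − 4 = 0, and the invariant factors of ∂_3 are all 1, so H_2 ≅ 0.
  H_3: rank ker ∂_3 − rank ∂_4 = (5 − 4) − 0 = 1, and there is no ∂_4, so H_3 ≅ Z.

H_0 ≅ Z,  H_1 = 0,  H_2 = 0,  H_3 ≅ Z.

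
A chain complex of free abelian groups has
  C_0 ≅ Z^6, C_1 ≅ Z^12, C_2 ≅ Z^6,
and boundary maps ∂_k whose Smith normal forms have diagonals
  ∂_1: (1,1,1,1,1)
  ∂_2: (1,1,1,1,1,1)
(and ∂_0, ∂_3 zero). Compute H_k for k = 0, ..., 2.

H_0: b_0 = 6 − 0 − 5 = 1; torsion from ∂_1 factors > 1: none. So H_0 ≅ Z.
H_1: b_1 = 12 − 5 − 6 = 1; torsion from ∂_2 factors > 1: none. So H_1 ≅ Z.
H_2: b_2 = 6 − 6 − 0 = 0; torsion from ∂_3 factors > 1: none. So H_2 ≅ 0.

H_0 ≅ Z,  H_1 ≅ Z,  H_2 = 0.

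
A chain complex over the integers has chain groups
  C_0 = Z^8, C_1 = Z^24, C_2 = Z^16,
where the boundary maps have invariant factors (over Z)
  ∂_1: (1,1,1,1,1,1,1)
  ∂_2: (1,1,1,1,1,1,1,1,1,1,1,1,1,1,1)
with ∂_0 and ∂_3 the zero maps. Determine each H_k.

H_0 ≅ Z,  H_1 ≅ Z^2,  H_2 ≅ Z.

H_0: b_0 = 8 − 0 − 7 = 1; torsion from ∂_1 factors > 1: none. So H_0 ≅ Z.
H_1: b_1 = 24 − 7 − 15 = 2; torsion from ∂_2 factors > 1: none. So H_1 ≅ Z^2.
H_2: b_2 = 16 − 15 − 0 = 1; torsion from ∂_3 factors > 1: none. So H_2 ≅ Z.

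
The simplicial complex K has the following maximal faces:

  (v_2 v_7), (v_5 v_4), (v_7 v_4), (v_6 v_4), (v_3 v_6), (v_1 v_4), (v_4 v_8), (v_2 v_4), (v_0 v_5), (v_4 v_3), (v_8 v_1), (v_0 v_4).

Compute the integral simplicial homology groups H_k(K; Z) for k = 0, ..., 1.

Take the total order v_0 < v_1 < v_2 < v_3 < v_4 < v_5 < v_6 < v_7 < v_8 on the vertex set. Then K (dimension 1) consists of the simplices:

  0-simplices (9): [v_0], [v_1], [v_2], [v_3], [v_4], [v_5], [v_6], [v_7], [v_8]
  1-simplices (12): [v_0,v_4], [v_0,v_5], [v_1,v_4], [v_1,v_8], [v_2,v_4], [v_2,v_7], [v_3,v_4], [v_3,v_6], [v_4,v_5], [v_4,v_6], [v_4,v_7], [v_4,v_8]

Hence C_0 ≅ Z^9, C_1 ≅ Z^12.

∂_1: C_1 → C_0 is given by ∂[p,q] = [q] − [p].
This gives a 9×12 integer matrix of rank 8; reducing to Smith normal form yields diagonal entries (1,1,1,1,1,1,1,1).

Reading off H_k = ker ∂_k / im ∂_{k+1}:

  H_0: rank C_0 − rank ∂_1 = 9 − 8 = 1, and the invariant factors of ∂_1 are all 1, so H_0 = Z.
  H_1: rank ker ∂_1 − rank ∂_2 = (12 − 8) − 0 = 4, and there is no ∂_2, so H_1 = Z^4.

As a check, the Euler characteristic is 9 − 12 = -3, which agrees with 1 − 4 = -3.
(K is a triangulation of a wedge of 4 circles.)

H_0 = Z,  H_1 = Z^4.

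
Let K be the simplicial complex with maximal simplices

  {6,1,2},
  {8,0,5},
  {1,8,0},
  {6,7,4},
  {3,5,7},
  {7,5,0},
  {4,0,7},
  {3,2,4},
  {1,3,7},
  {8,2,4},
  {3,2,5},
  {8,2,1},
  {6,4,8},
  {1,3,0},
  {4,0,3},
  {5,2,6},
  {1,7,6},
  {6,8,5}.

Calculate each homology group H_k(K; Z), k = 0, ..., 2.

Fix the vertex order 0 < 1 < 2 < 3 < 4 < 5 < 6 < 7 < 8 and write every simplex with vertices in increasing order. Then dim K = 2 and the simplices of K are:

  0-simplices (9): [0], [1], [2], [3], [4], [5], [6], [7], [8]
  1-simplices (27): (27 of them)
  2-simplices (18): [0,1,3], [0,1,8], [0,3,4], [0,4,7], [0,5,7], [0,5,8], [1,2,6], [1,2,8], [1,3,7], [1,6,7], [2,3,4], [2,3,5], [2,4,8], [2,5,6], [3,5,7], [4,6,7], [4,6,8], [5,6,8]

giving chain groups C_0 ≅ Z^9, C_1 ≅ Z^27, C_2 ≅ Z^18.

Boundary ∂_1: C_1 → C_0 sends each edge [p,q] (with p < q) to q − p.
As a 9×27 matrix over Z this has rank 8, with invariant factors (1,1,1,1,1,1,1,1).

The boundary map ∂_2: C_2 → C_1 maps a triangle to the signed sum of its edges. For instance
  ∂[0,5,7] = [5,7] − [0,7] + [0,5],
  ∂[2,4,8] = [4,8] − [2,8] + [2,4].
As a 27×18 matrix over Z this has rank 18, with invariant factors (1,1,1,1,1,1,1,1,1,1,1,1,1,1,1,1,1,2).

Reading off H_k = ker ∂_k / im ∂_{k+1}:

  H_0: rank C_0 − rank ∂_1 = 9 − 8 = 1, and the invariant factors of ∂_1 are all 1, so H_0 ≅ Z.
  H_1: rank ker ∂_1 − rank ∂_2 = (27 − 8) − 18 = 1, and ∂_2 has invariant factor 2 > 1, so H_1 ≅ Z ⊕ Z/2.
  H_2: rank ker ∂_2 − rank ∂_3 = (18 − 18) − 0 = 0, and there is no ∂_3, so H_2 ≅ 0.

As a check, the Euler characteristic is 9 − 27 + 18 = 0, which agrees with 1 − 1 + 0 = 0.

H_0 ≅ Z,  H_1 ≅ Z ⊕ Z/2,  H_2 = 0.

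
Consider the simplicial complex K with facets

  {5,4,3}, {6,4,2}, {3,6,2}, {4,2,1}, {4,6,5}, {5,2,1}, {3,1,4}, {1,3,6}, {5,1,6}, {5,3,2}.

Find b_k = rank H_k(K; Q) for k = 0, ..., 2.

Order the vertices as 1 < 2 < 3 < 4 < 5 < 6. Listing each simplex with vertices in this order, K has dimension 2 with simplices:

  0-simplices (6): [1], [2], [3], [4], [5], [6]
  1-simplices (15): [1,2], [1,3], [1,4], [1,5], [1,6], [2,3], [2,4], [2,5], [2,6], [3,4], [3,5], [3,6], [4,5], [4,6], [5,6]
  2-simplices (10): [1,2,4], [1,2,5], [1,3,4], [1,3,6], [1,5,6], [2,3,5], [2,3,6], [2,4,6], [3,4,5], [4,5,6]

so the chain groups are C_0 ≅ Z^6, C_1 ≅ Z^15, C_2 ≅ Z^10.

∂_1: C_1 → C_0 is given by ∂[p,q] = [q] − [p]. For instance
  ∂[2,6] = [6] − [2].
The 6×15 boundary matrix has rank 5 and Smith normal form diag(1,1,1,1,1).

The boundary map ∂_2: C_2 → C_1 maps a triangle to the signed sum of its edges. For instance
  ∂[1,2,4] = [2,4] − [1,4] + [1,2],
  ∂[1,3,4] = [3,4] − [1,4] + [1,3].
The resulting 15×10 matrix has rank 10, and its Smith normal form has invariant factors (1,1,1,1,1,1,1,1,1,2).

Reading off H_k = ker ∂_k / im ∂_{k+1}:

  H_0: rank C_0 − rank ∂_1 = 6 − 5 = 1, and the invariant factors of ∂_1 are all 1, so H_0 = Z.
  H_1: rank ker ∂_1 − rank ∂_2 = (15 − 5) − 10 = 0, and ∂_2 has invariant factor 2 > 1, so H_1 = Z/2Z.
  H_2: rank ker ∂_2 − rank ∂_3 = (10 − 10) − 0 = 0, and there is no ∂_3, so H_2 = 0.

Hence the Betti numbers are b_0 = 1, b_1 = 0, b_2 = 0.

b_0 = 1, b_1 = 0, b_2 = 0.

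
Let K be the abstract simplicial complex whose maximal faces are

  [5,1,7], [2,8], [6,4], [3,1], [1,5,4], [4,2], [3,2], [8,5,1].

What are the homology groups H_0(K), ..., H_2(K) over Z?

Order the vertices as 1 < 2 < 3 < 4 < 5 < 6 < 7 < 8. Listing each simplex with vertices in this order, K has dimension 2 with simplices:

  0-simplices (8): [1], [2], [3], [4], [5], [6], [7], [8]
  1-simplices (12): [1,3], [1,4], [1,5], [1,7], [1,8], [2,3], [2,4], [2,8], [4,5], [4,6], [5,7], [5,8]
  2-simplices (3): [1,4,5], [1,5,7], [1,5,8]

so the chain groups are C_0 ≅ Z^8, C_1 ≅ Z^12, C_2 ≅ Z^3.

∂_1: C_1 → C_0 is given by ∂[p,q] = [q] − [p].
As a 8×12 matrix over Z this has rank 7, with invariant factors (1,1,1,1,1,1,1).

Boundary ∂_2: C_2 → C_1 maps a triangle to the signed sum of its edges. For instance
  ∂[1,5,8] = [5,8] − [1,8] + [1,5],
  ∂[1,5,7] = [5,7] − [1,7] + [1,5].
This gives a 12×3 integer matrix of rank 3; reducing to Smith normal form yields diagonal entries (1,1,1).

Reading off H_k = ker ∂_k / im ∂_{k+1}:

  H_0: rank C_0 − rank ∂_1 = 8 − 7 = 1, and the invariant factors of ∂_1 are all 1, so H_0 ≅ Z.
  H_1: rank ker ∂_1 − rank ∂_2 = (12 − 7) − 3 = 2, and the invariant factors of ∂_2 are all 1, so H_1 ≅ Z^2.
  H_2: rank ker ∂_2 − rank ∂_3 = (3 − 3) − 0 = 0, and there is no ∂_3, so H_2 ≅ 0.

H_0 ≅ Z,  H_1 ≅ Z^2,  H_2 = 0.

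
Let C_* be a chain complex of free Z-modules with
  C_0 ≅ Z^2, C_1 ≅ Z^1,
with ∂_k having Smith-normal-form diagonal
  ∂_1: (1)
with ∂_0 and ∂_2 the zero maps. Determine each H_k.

H_0: b_0 = 2 − 0 − 1 = 1; torsion from ∂_1 factors > 1: none. So H_0 ≅ Z.
H_1: b_1 = 1 − 1 − 0 = 0; torsion from ∂_2 factors > 1: none. So H_1 ≅ 0.

H_0 ≅ Z,  H_1 = 0.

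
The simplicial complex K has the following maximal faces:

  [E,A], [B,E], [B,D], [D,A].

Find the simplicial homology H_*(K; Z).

H_0 = Z,  H_1 = Z.

Fix the vertex order A < B < D < E and write every simplex with vertices in increasing order. Then dim K = 1 and the simplices of K are:

  0-simplices (4): A, B, D, E
  1-simplices (4): AD, AE, BD, BE

giving chain groups C_0 ≅ Z^4, C_1 ≅ Z^4.

∂_1: C_1 → C_0 sends each edge [p,q] (with p < q) to q − p. For instance
  ∂AE = E − A.
As a 4×4 matrix over Z this has rank 3, with invariant factors (1,1,1).

Computing H_k = (kernel of ∂_k) / (image of ∂_{k+1}):

  H_0: rank C_0 − rank ∂_1 = 4 − 3 = 1, and the invariant factors of ∂_1 are all 1, so H_0 ≅ Z.
  H_1: rank ker ∂_1 − rank ∂_2 = (4 − 3) − 0 = 1, and there is no ∂_2, so H_1 ≅ Z.

(K is a triangulation of the circle S^1.)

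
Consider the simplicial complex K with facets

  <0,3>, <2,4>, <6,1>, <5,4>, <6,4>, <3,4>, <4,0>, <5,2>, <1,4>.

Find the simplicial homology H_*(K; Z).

H_0 ≅ Z,  H_1 ≅ Z^3.

Order the vertices as 0 < 1 < 2 < 3 < 4 < 5 < 6. Listing each simplex with vertices in this order, K has dimension 1 with simplices:

  0-simplices (7): [0], [1], [2], [3], [4], [5], [6]
  1-simplices (9): [0,3], [0,4], [1,4], [1,6], [2,4], [2,5], [3,4], [4,5], [4,6]

Hence C_0 ≅ Z^7, C_1 ≅ Z^9.

The boundary map ∂_1: C_1 → C_0 sends each edge [p,q] (with p < q) to q − p.
The resulting 7×9 matrix has rank 6, and its Smith normal form has invariant factors (1,1,1,1,1,1).

Now H_k = ker ∂_k / im ∂_{k+1}, so:

  H_0: rank C_0 − rank ∂_1 = 7 − 6 = 1, and the invariant factors of ∂_1 are all 1, so H_0 = Z.
  H_1: rank ker ∂_1 − rank ∂_2 = (9 − 6) − 0 = 3, and there is no ∂_2, so H_1 = Z^3.

As a check, the Euler characteristic is 7 − 9 = -2, which agrees with 1 − 3 = -2.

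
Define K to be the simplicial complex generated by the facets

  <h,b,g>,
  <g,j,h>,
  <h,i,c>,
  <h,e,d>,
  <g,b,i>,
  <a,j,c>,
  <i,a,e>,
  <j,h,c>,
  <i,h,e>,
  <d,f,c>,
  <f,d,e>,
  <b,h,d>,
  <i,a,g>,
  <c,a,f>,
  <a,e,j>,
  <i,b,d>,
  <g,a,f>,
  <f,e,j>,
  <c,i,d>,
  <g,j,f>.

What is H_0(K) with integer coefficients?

H_0 = Z.

Take the total order a < b < c < d < e < f < g < h < i < j on the vertex set. Then K (dimension 2) consists of the simplices:

  0-simplices (10): a, b, c, d, e, f, g, h, i, j
  1-simplices (30): ac, ae, af, ag, ai, aj, bd, bg, bh, bi, cd, cf, ch, ci, cj, de, df, dh, di, ef, eh, ei, ej, fg, fj, gh, gi, gj, hi, hj
  2-simplices (20): acf, acj, aei, aej, afg, agi, bdh, bdi, bgh, bgi, cdf, cdi, chi, chj, def, deh, efj, ehi, fgj, ghj

Hence C_0 ≅ Z^10, C_1 ≅ Z^30, C_2 ≅ Z^20.

Boundary ∂_1: C_1 → C_0 sends each edge [p,q] (with p < q) to q − p.
The 10×30 boundary matrix has rank 9 and Smith normal form diag(1,1,1,1,1,1,1,1,1).

∂_2: C_2 → C_1 acts by ∂[p,q,r] = [q,r] − [p,r] + [p,q]. For instance
  ∂cdf = df − cf + cd,
  ∂aei = ei − ai + ae.
As a 30×20 matrix over Z this has rank 20, with invariant factors (1,1,1,1,1,1,1,1,1,1,1,1,1,1,1,1,1,1,1,2).

Computing H_k = (kernel of ∂_k) / (image of ∂_{k+1}):

  H_0: rank C_0 − rank ∂_1 = 10 − 9 = 1, and the invariant factors of ∂_1 are all 1, so H_0 = Z.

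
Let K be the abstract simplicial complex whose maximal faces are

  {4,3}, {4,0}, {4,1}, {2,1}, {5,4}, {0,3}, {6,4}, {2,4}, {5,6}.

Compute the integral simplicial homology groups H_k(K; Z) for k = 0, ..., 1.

H_0 ≅ Z,  H_1 ≅ Z^3.

We work with the vertex ordering 0 < 1 < 2 < 3 < 4 < 5 < 6. The simplices of K, each written with vertices in increasing order, are:

  0-simplices (7): [0], [1], [2], [3], [4], [5], [6]
  1-simplices (9): [0,3], [0,4], [1,2], [1,4], [2,4], [3,4], [4,5], [4,6], [5,6]

Hence C_0 ≅ Z^7, C_1 ≅ Z^9.

The boundary map ∂_1: C_1 → C_0 is given by ∂[p,q] = [q] − [p]. For instance
  ∂[5,6] = [6] − [5].
The 7×9 boundary matrix has rank 6 and Smith normal form diag(1,1,1,1,1,1).

Reading off H_k = ker ∂_k / im ∂_{k+1}:

  H_0: rank C_0 − rank ∂_1 = 7 − 6 = 1, and the invariant factors of ∂_1 are all 1, so H_0 = Z.
  H_1: rank ker ∂_1 − rank ∂_2 = (9 − 6) − 0 = 3, and there is no ∂_2, so H_1 = Z^3.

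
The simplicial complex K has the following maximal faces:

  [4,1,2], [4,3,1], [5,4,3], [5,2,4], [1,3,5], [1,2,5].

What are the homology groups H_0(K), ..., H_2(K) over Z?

H_0 ≅ Z,  H_1 = 0,  H_2 ≅ Z.

Order the vertices as 1 < 2 < 3 < 4 < 5. Listing each simplex with vertices in this order, K has dimension 2 with simplices:

  0-simplices (5): [1], [2], [3], [4], [5]
  1-simplices (9): [1,2], [1,3], [1,4], [1,5], [2,4], [2,5], [3,4], [3,5], [4,5]
  2-simplices (6): [1,2,4], [1,2,5], [1,3,4], [1,3,5], [2,4,5], [3,4,5]

giving chain groups C_0 ≅ Z^5, C_1 ≅ Z^9, C_2 ≅ Z^6.

Boundary ∂_1: C_1 → C_0 sends each edge [p,q] (with p < q) to q − p. For instance
  ∂[3,4] = [4] − [3].
The 5×9 boundary matrix has rank 4 and Smith normal form diag(1,1,1,1).

Boundary ∂_2: C_2 → C_1 maps a triangle to the signed sum of its edges. For instance
  ∂[1,2,5] = [2,5] − [1,5] + [1,2],
  ∂[1,3,4] = [3,4] − [1,4] + [1,3].
The resulting 9×6 matrix has rank 5, and its Smith normal form has invariant factors (1,1,1,1,1).

Computing H_k = (kernel of ∂_k) / (image of ∂_{k+1}):

  H_0: rank C_0 − rank ∂_1 = 5 − 4 = 1, and the invariant factors of ∂_1 are all 1, so H_0 = Z.
  H_1: rank ker ∂_1 − rank ∂_2 = (9 − 4) − 5 = 0, and the invariant factors of ∂_2 are all 1, so H_1 = 0.
  H_2: rank ker ∂_2 − rank ∂_3 = (6 − 5) − 0 = 1, and there is no ∂_3, so H_2 = Z.

As a check, the Euler characteristic is 5 − 9 + 6 = 2, which agrees with 1 − 0 + 1 = 2.
(K is a triangulation of the 2-sphere S^2.)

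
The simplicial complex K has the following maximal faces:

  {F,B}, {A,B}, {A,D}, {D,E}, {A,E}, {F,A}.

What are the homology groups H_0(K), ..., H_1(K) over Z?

H_0 ≅ Z,  H_1 ≅ Z^2.

Fix the vertex order A < B < D < E < F and write every simplex with vertices in increasing order. Then dim K = 1 and the simplices of K are:

  0-simplices (5): A, B, D, E, F
  1-simplices (6): AB, AD, AE, AF, BF, DE

giving chain groups C_0 ≅ Z^5, C_1 ≅ Z^6.

∂_1: C_1 → C_0 sends each edge [p,q] (with p < q) to q − p.
This gives a 5×6 integer matrix of rank 4; reducing to Smith normal form yields diagonal entries (1,1,1,1).

From H_k ≅ ker(∂_k) / im(∂_{k+1}) we obtain:

  H_0: rank C_0 − rank ∂_1 = 5 − 4 = 1, and the invariant factors of ∂_1 are all 1, so H_0 ≅ Z.
  H_1: rank ker ∂_1 − rank ∂_2 = (6 − 4) − 0 = 2, and there is no ∂_2, so H_1 ≅ Z^2.

As a check, the Euler characteristic is 5 − 6 = -1, which agrees with 1 − 2 = -1.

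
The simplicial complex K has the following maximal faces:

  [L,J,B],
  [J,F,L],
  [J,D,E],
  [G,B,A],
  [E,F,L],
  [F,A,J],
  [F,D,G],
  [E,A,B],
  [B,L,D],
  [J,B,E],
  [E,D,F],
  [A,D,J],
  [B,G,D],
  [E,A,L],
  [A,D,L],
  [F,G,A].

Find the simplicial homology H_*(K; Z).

H_0 = Z,  H_1 = Z^2,  H_2 = Z.

Take the total order A < B < D < E < F < G < J < L on the vertex set. Then K (dimension 2) consists of the simplices:

  0-simplices (8): A, B, D, E, F, G, J, L
  1-simplices (24): AB, AD, AE, AF, AG, AJ, AL, BD, BE, BG, BJ, BL, DE, DF, DG, DJ, DL, EF, EJ, EL, FG, FJ, FL, JL
  2-simplices (16): ABE, ABG, ADJ, ADL, AEL, AFG, AFJ, BDG, BDL, BEJ, BJL, DEF, DEJ, DFG, EFL, FJL

Hence C_0 ≅ Z^8, C_1 ≅ Z^24, C_2 ≅ Z^16.

The boundary map ∂_1: C_1 → C_0 maps an edge to its endpoints' difference, ∂[p,q] = q − p.
The resulting 8×24 matrix has rank 7, and its Smith normal form has invariant factors (1,1,1,1,1,1,1).

∂_2: C_2 → C_1 sends each 2-simplex [p,q,r] to [q,r] − [p,r] + [p,q]. For instance
  ∂DEJ = EJ − DJ + DE,
  ∂ABE = BE − AE + AB.
This gives a 24×16 integer matrix of rank 15; reducing to Smith normal form yields diagonal entries (1,1,1,1,1,1,1,1,1,1,1,1,1,1,1).

From H_k ≅ ker(∂_k) / im(∂_{k+1}) we obtain:

  H_0: rank C_0 − rank ∂_1 = 8 − 7 = 1, and the invariant factors of ∂_1 are all 1, so H_0 ≅ Z.
  H_1: rank ker ∂_1 − rank ∂_2 = (24 − 7) − 15 = 2, and the invariant factors of ∂_2 are all 1, so H_1 ≅ Z^2.
  H_2: rank ker ∂_2 − rank ∂_3 = (16 − 15) − 0 = 1, and there is no ∂_3, so H_2 ≅ Z.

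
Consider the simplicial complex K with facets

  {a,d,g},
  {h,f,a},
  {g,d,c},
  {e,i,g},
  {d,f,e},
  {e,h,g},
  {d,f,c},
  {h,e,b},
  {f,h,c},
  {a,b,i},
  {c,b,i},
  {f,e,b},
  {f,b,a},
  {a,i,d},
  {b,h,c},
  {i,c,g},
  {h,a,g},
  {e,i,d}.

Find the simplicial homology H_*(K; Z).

H_0 ≅ Z,  H_1 ≅ Z ⊕ Z/2,  H_2 = 0.

Fix the vertex order a < b < c < d < e < f < g < h < i and write every simplex with vertices in increasing order. Then dim K = 2 and the simplices of K are:

  0-simplices (9): a, b, c, d, e, f, g, h, i
  1-simplices (27): ab, ad, af, ag, ah, ai, bc, be, bf, bh, bi, cd, cf, cg, ch, ci, de, df, dg, di, ef, eg, eh, ei, fh, gh, gi
  2-simplices (18): abf, abi, adg, adi, afh, agh, bch, bci, bef, beh, cdf, cdg, cfh, cgi, def, dei, egh, egi

giving chain groups C_0 ≅ Z^9, C_1 ≅ Z^27, C_2 ≅ Z^18.

Boundary ∂_1: C_1 → C_0 maps an edge to its endpoints' difference, ∂[p,q] = q − p. For instance
  ∂gh = h − g.
The 9×27 boundary matrix has rank 8 and Smith normal form diag(1,1,1,1,1,1,1,1).

∂_2: C_2 → C_1 sends each 2-simplex [p,q,r] to [q,r] − [p,r] + [p,q]. For instance
  ∂abf = bf − af + ab,
  ∂egh = gh − eh + eg.
The 27×18 boundary matrix has rank 18 and Smith normal form diag(1,1,1,1,1,1,1,1,1,1,1,1,1,1,1,1,1,2).

Now H_k = ker ∂_k / im ∂_{k+1}, so:

  H_0: rank C_0 − rank ∂_1 = 9 − 8 = 1, and the invariant factors of ∂_1 are all 1, so H_0 ≅ Z.
  H_1: rank ker ∂_1 − rank ∂_2 = (27 − 8) − 18 = 1, and ∂_2 has invariant factor 2 > 1, so H_1 ≅ Z ⊕ Z/2.
  H_2: rank ker ∂_2 − rank ∂_3 = (18 − 18) − 0 = 0, and there is no ∂_3, so H_2 ≅ 0.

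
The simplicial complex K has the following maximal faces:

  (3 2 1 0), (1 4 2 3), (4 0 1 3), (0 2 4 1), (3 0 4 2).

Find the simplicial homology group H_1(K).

We work with the vertex ordering 0 < 1 < 2 < 3 < 4. The simplices of K, each written with vertices in increasing order, are:

  0-simplices (5): [0], [1], [2], [3], [4]
  1-simplices (10): [0,1], [0,2], [0,3], [0,4], [1,2], [1,3], [1,4], [2,3], [2,4], [3,4]
  2-simplices (10): [0,1,2], [0,1,3], [0,1,4], [0,2,3], [0,2,4], [0,3,4], [1,2,3], [1,2,4], [1,3,4], [2,3,4]
  3-simplices (5): [0,1,2,3], [0,1,2,4], [0,1,3,4], [0,2,3,4], [1,2,3,4]

so the chain groups are C_0 ≅ Z^5, C_1 ≅ Z^10, C_2 ≅ Z^10, C_3 ≅ Z^5.

The boundary map ∂_1: C_1 → C_0 is given by ∂[p,q] = [q] − [p].
The resulting 5×10 matrix has rank 4, and its Smith normal form has invariant factors (1,1,1,1).

∂_2: C_2 → C_1 maps a triangle to the signed sum of its edges. For instance
  ∂[0,2,4] = [2,4] − [0,4] + [0,2],
  ∂[1,2,3] = [2,3] − [1,3] + [1,2].
The resulting 10×10 matrix has rank 6, and its Smith normal form has invariant factors (1,1,1,1,1,1).

Boundary ∂_3: C_3 → C_2 sends each 3-simplex σ to the alternating sum Σ_i (−1)^i (σ with its i-th vertex removed). For instance
  ∂[0,1,2,3] = [1,2,3] − [0,2,3] + [0,1,3] − [0,1,2],
  ∂[0,1,2,4] = [1,2,4] − [0,2,4] + [0,1,4] − [0,1,2].
The resulting 10×5 matrix has rank 4, and its Smith normal form has invariant factors (1,1,1,1).

Reading off H_k = ker ∂_k / im ∂_{k+1}:

  H_1: rank ker ∂_1 − rank ∂_2 = (10 − 4) − 6 = 0, and the invariant factors of ∂_2 are all 1, so H_1 = 0.

H_1 ≅ 0.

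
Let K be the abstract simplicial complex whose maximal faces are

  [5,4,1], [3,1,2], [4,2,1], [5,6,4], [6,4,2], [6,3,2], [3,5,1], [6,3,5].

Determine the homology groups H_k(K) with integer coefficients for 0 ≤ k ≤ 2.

H_0 = Z,  H_1 = 0,  H_2 = Z.

Fix the vertex order 1 < 2 < 3 < 4 < 5 < 6 and write every simplex with vertices in increasing order. Then dim K = 2 and the simplices of K are:

  0-simplices (6): [1], [2], [3], [4], [5], [6]
  1-simplices (12): [1,2], [1,3], [1,4], [1,5], [2,3], [2,4], [2,6], [3,5], [3,6], [4,5], [4,6], [5,6]
  2-simplices (8): [1,2,3], [1,2,4], [1,3,5], [1,4,5], [2,3,6], [2,4,6], [3,5,6], [4,5,6]

Hence C_0 ≅ Z^6, C_1 ≅ Z^12, C_2 ≅ Z^8.

Boundary ∂_1: C_1 → C_0 sends each edge [p,q] (with p < q) to q − p. For instance
  ∂[1,4] = [4] − [1].
This gives a 6×12 integer matrix of rank 5; reducing to Smith normal form yields diagonal entries (1,1,1,1,1).

∂_2: C_2 → C_1 sends each 2-simplex [p,q,r] to [q,r] − [p,r] + [p,q]. For instance
  ∂[1,4,5] = [4,5] − [1,5] + [1,4],
  ∂[2,3,6] = [3,6] − [2,6] + [2,3].
This gives a 12×8 integer matrix of rank 7; reducing to Smith normal form yields diagonal entries (1,1,1,1,1,1,1).

From H_k ≅ ker(∂_k) / im(∂_{k+1}) we obtain:

  H_0: rank C_0 − rank ∂_1 = 6 − 5 = 1, and the invariant factors of ∂_1 are all 1, so H_0 ≅ Z.
  H_1: rank ker ∂_1 − rank ∂_2 = (12 − 5) − 7 = 0, and the invariant factors of ∂_2 are all 1, so H_1 ≅ 0.
  H_2: rank ker ∂_2 − rank ∂_3 = (8 − 7) − 0 = 1, and there is no ∂_3, so H_2 ≅ Z.

As a check, the Euler characteristic is 6 − 12 + 8 = 2, which agrees with 1 − 0 + 1 = 2.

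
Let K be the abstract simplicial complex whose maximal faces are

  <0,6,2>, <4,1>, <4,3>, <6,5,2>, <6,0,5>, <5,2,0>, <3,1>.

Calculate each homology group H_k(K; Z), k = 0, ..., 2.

H_0 = Z^2,  H_1 = Z,  H_2 = Z.

K has 7 vertices, 9 edges, 4 triangles.
rank ∂_0 = 0, rank ∂_1 = 5 ⇒ b_0 = 7 − 0 − 5 = 2; all invariant factors of ∂_1 are 1 so no torsion. So H_0 ≅ Z^2.
rank ∂_1 = 5, rank ∂_2 = 3 ⇒ b_1 = 9 − 5 − 3 = 1; all invariant factors of ∂_2 are 1 so no torsion. So H_1 ≅ Z.
rank ∂_2 = 3, rank ∂_3 = 0 ⇒ b_2 = 4 − 3 − 0 = 1. So H_2 ≅ Z.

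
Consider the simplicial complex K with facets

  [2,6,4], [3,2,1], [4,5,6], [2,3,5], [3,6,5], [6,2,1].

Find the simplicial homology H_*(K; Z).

H_0 = Z,  H_1 = Z,  H_2 = 0.

We work with the vertex ordering 1 < 2 < 3 < 4 < 5 < 6. The simplices of K, each written with vertices in increasing order, are:

  0-simplices (6): [1], [2], [3], [4], [5], [6]
  1-simplices (12): [1,2], [1,3], [1,6], [2,3], [2,4], [2,5], [2,6], [3,5], [3,6], [4,5], [4,6], [5,6]
  2-simplices (6): [1,2,3], [1,2,6], [2,3,5], [2,4,6], [3,5,6], [4,5,6]

Hence C_0 ≅ Z^6, C_1 ≅ Z^12, C_2 ≅ Z^6.

The boundary map ∂_1: C_1 → C_0 is given by ∂[p,q] = [q] − [p].
The resulting 6×12 matrix has rank 5, and its Smith normal form has invariant factors (1,1,1,1,1).

Boundary ∂_2: C_2 → C_1 maps a triangle to the signed sum of its edges. For instance
  ∂[1,2,6] = [2,6] − [1,6] + [1,2],
  ∂[2,4,6] = [4,6] − [2,6] + [2,4].
As a 12×6 matrix over Z this has rank 6, with invariant factors (1,1,1,1,1,1).

From H_k ≅ ker(∂_k) / im(∂_{k+1}) we obtain:

  H_0: rank C_0 − rank ∂_1 = 6 − 5 = 1, and the invariant factors of ∂_1 are all 1, so H_0 ≅ Z.
  H_1: rank ker ∂_1 − rank ∂_2 = (12 − 5) − 6 = 1, and the invariant factors of ∂_2 are all 1, so H_1 ≅ Z.
  H_2: rank ker ∂_2 − rank ∂_3 = (6 − 6) − 0 = 0, and there is no ∂_3, so H_2 ≅ 0.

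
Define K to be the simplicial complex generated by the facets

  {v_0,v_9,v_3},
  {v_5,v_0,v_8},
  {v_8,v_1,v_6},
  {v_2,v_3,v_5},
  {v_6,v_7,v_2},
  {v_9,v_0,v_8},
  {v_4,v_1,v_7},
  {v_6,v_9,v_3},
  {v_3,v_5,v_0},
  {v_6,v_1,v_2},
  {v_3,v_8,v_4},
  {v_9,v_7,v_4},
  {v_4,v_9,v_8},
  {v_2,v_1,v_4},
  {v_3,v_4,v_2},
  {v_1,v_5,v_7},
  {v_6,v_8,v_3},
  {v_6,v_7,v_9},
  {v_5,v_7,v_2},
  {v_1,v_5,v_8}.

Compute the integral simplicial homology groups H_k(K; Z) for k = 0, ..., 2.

H_0 ≅ Z,  H_1 ≅ Z ⊕ Z/2Z,  H_2 = 0.

Fix the vertex order v_0 < v_1 < v_2 < v_3 < v_4 < v_5 < v_6 < v_7 < v_8 < v_9 and write every simplex with vertices in increasing order. Then dim K = 2 and the simplices of K are:

  0-simplices (10): [v_0], [v_1], [v_2], [v_3], [v_4], [v_5], [v_6], [v_7], [v_8], [v_9]
  1-simplices (30): (30 of them)
  2-simplices (20): (20 of them)

Hence C_0 ≅ Z^10, C_1 ≅ Z^30, C_2 ≅ Z^20.

∂_1: C_1 → C_0 is given by ∂[p,q] = [q] − [p].
This gives a 10×30 integer matrix of rank 9; reducing to Smith normal form yields diagonal entries (1,1,1,1,1,1,1,1,1).

∂_2: C_2 → C_1 sends each 2-simplex [p,q,r] to [q,r] − [p,r] + [p,q]. For instance
  ∂[v_3,v_4,v_8] = [v_4,v_8] − [v_3,v_8] + [v_3,v_4],
  ∂[v_0,v_3,v_5] = [v_3,v_5] − [v_0,v_5] + [v_0,v_3].
The 30×20 boundary matrix has rank 20 and Smith normal form diag(1,1,1,1,1,1,1,1,1,1,1,1,1,1,1,1,1,1,1,2).

Now H_k = ker ∂_k / im ∂_{k+1}, so:

  H_0: rank C_0 − rank ∂_1 = 10 − 9 = 1, and the invariant factors of ∂_1 are all 1, so H_0 ≅ Z.
  H_1: rank ker ∂_1 − rank ∂_2 = (30 − 9) − 20 = 1, and ∂_2 has invariant factor 2 > 1, so H_1 ≅ Z ⊕ Z/2Z.
  H_2: rank ker ∂_2 − rank ∂_3 = (20 − 20) − 0 = 0, and there is no ∂_3, so H_2 ≅ 0.

(K is a triangulation of the Klein bottle.)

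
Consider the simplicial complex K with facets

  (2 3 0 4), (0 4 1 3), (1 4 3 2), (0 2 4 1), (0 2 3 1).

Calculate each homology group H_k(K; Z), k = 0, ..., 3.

H_0 ≅ Z,  H_1 = 0,  H_2 = 0,  H_3 ≅ Z.

We work with the vertex ordering 0 < 1 < 2 < 3 < 4. The simplices of K, each written with vertices in increasing order, are:

  0-simplices (5): [0], [1], [2], [3], [4]
  1-simplices (10): [0,1], [0,2], [0,3], [0,4], [1,2], [1,3], [1,4], [2,3], [2,4], [3,4]
  2-simplices (10): [0,1,2], [0,1,3], [0,1,4], [0,2,3], [0,2,4], [0,3,4], [1,2,3], [1,2,4], [1,3,4], [2,3,4]
  3-simplices (5): [0,1,2,3], [0,1,2,4], [0,1,3,4], [0,2,3,4], [1,2,3,4]

so the chain groups are C_0 ≅ Z^5, C_1 ≅ Z^10, C_2 ≅ Z^10, C_3 ≅ Z^5.

∂_1: C_1 → C_0 is given by ∂[p,q] = [q] − [p]. For instance
  ∂[0,1] = [1] − [0].
As a 5×10 matrix over Z this has rank 4, with invariant factors (1,1,1,1).

Boundary ∂_2: C_2 → C_1 sends each 2-simplex [p,q,r] to [q,r] − [p,r] + [p,q]. For instance
  ∂[0,2,4] = [2,4] − [0,4] + [0,2],
  ∂[0,3,4] = [3,4] − [0,4] + [0,3].
The 10×10 boundary matrix has rank 6 and Smith normal form diag(1,1,1,1,1,1).

Boundary ∂_3: C_3 → C_2 sends each 3-simplex σ to the alternating sum Σ_i (−1)^i (σ with its i-th vertex removed). For instance
  ∂[1,2,3,4] = [2,3,4] − [1,3,4] + [1,2,4] − [1,2,3],
  ∂[0,1,2,4] = [1,2,4] − [0,2,4] + [0,1,4] − [0,1,2].
The resulting 10×5 matrix has rank 4, and its Smith normal form has invariant factors (1,1,1,1).

Now H_k = ker ∂_k / im ∂_{k+1}, so:

  H_0: rank C_0 − rank ∂_1 = 5 − 4 = 1, and the invariant factors of ∂_1 are all 1, so H_0 ≅ Z.
  H_1: rank ker ∂_1 − rank ∂_2 = (10 − 4) − 6 = 0, and the invariant factors of ∂_2 are all 1, so H_1 ≅ 0.
  H_2: rank ker ∂_2 − rank ∂_3 = (10 − 6) − 4 = 0, and the invariant factors of ∂_3 are all 1, so H_2 ≅ 0.
  H_3: rank ker ∂_3 − rank ∂_4 = (5 − 4) − 0 = 1, and there is no ∂_4, so H_3 ≅ Z.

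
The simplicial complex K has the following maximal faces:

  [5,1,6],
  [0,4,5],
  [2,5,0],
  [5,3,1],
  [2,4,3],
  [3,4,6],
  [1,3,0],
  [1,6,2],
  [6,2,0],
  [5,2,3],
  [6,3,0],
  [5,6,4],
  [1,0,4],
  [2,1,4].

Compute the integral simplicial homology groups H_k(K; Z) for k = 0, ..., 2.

H_0 = Z,  H_1 = Z^2,  H_2 = Z.

K has 7 vertices, 21 edges, 14 triangles.
rank ∂_0 = 0, rank ∂_1 = 6 ⇒ b_0 = 7 − 0 − 6 = 1; all invariant factors of ∂_1 are 1 so no torsion. So H_0 ≅ Z.
rank ∂_1 = 6, rank ∂_2 = 13 ⇒ b_1 = 21 − 6 − 13 = 2; all invariant factors of ∂_2 are 1 so no torsion. So H_1 ≅ Z^2.
rank ∂_2 = 13, rank ∂_3 = 0 ⇒ b_2 = 14 − 13 − 0 = 1. So H_2 ≅ Z.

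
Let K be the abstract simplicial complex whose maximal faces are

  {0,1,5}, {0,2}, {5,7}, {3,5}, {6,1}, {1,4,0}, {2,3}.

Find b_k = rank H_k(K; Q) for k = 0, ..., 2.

We work with the vertex ordering 0 < 1 < 2 < 3 < 4 < 5 < 6 < 7. The simplices of K, each written with vertices in increasing order, are:

  0-simplices (8): [0], [1], [2], [3], [4], [5], [6], [7]
  1-simplices (10): [0,1], [0,2], [0,4], [0,5], [1,4], [1,5], [1,6], [2,3], [3,5], [5,7]
  2-simplices (2): [0,1,4], [0,1,5]

so the chain groups are C_0 ≅ Z^8, C_1 ≅ Z^10, C_2 ≅ Z^2.

Boundary ∂_1: C_1 → C_0 sends each edge [p,q] (with p < q) to q − p.
The resulting 8×10 matrix has rank 7, and its Smith normal form has invariant factors (1,1,1,1,1,1,1).

Boundary ∂_2: C_2 → C_1 acts by ∂[p,q,r] = [q,r] − [p,r] + [p,q]. For instance
  ∂[0,1,5] = [1,5] − [0,5] + [0,1],
  ∂[0,1,4] = [1,4] − [0,4] + [0,1].
The 10×2 boundary matrix has rank 2 and Smith normal form diag(1,1).

Now H_k = ker ∂_k / im ∂_{k+1}, so:

  H_0: rank C_0 − rank ∂_1 = 8 − 7 = 1, and the invariant factors of ∂_1 are all 1, so H_0 ≅ Z.
  H_1: rank ker ∂_1 − rank ∂_2 = (10 − 7) − 2 = 1, and the invariant factors of ∂_2 are all 1, so H_1 ≅ Z.
  H_2: rank ker ∂_2 − rank ∂_3 = (2 − 2) − 0 = 0, and there is no ∂_3, so H_2 ≅ 0.

Hence the Betti numbers are b_0 = 1, b_1 = 1, b_2 = 0.

b_0 = 1, b_1 = 1, b_2 = 0.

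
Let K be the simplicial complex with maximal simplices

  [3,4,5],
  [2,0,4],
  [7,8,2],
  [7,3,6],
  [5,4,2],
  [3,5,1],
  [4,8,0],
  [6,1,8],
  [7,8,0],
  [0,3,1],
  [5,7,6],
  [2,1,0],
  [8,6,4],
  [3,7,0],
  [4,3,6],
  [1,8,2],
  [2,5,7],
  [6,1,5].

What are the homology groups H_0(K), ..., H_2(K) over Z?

Order the vertices as 0 < 1 < 2 < 3 < 4 < 5 < 6 < 7 < 8. Listing each simplex with vertices in this order, K has dimension 2 with simplices:

  0-simplices (9): [0], [1], [2], [3], [4], [5], [6], [7], [8]
  1-simplices (27): (27 of them)
  2-simplices (18): [0,1,2], [0,1,3], [0,2,4], [0,3,7], [0,4,8], [0,7,8], [1,2,8], [1,3,5], [1,5,6], [1,6,8], [2,4,5], [2,5,7], [2,7,8], [3,4,5], [3,4,6], [3,6,7], [4,6,8], [5,6,7]

giving chain groups C_0 ≅ Z^9, C_1 ≅ Z^27, C_2 ≅ Z^18.

The boundary map ∂_1: C_1 → C_0 maps an edge to its endpoints' difference, ∂[p,q] = q − p.
As a 9×27 matrix over Z this has rank 8, with invariant factors (1,1,1,1,1,1,1,1).

∂_2: C_2 → C_1 sends each 2-simplex [p,q,r] to [q,r] − [p,r] + [p,q]. For instance
  ∂[1,5,6] = [5,6] − [1,6] + [1,5],
  ∂[2,5,7] = [5,7] − [2,7] + [2,5].
As a 27×18 matrix over Z this has rank 18, with invariant factors (1,1,1,1,1,1,1,1,1,1,1,1,1,1,1,1,1,2).

From H_k ≅ ker(∂_k) / im(∂_{k+1}) we obtain:

  H_0: rank C_0 − rank ∂_1 = 9 − 8 = 1, and the invariant factors of ∂_1 are all 1, so H_0 = Z.
  H_1: rank ker ∂_1 − rank ∂_2 = (27 − 8) − 18 = 1, and ∂_2 has invariant factor 2 > 1, so H_1 = Z × Z/2.
  H_2: rank ker ∂_2 − rank ∂_3 = (18 − 18) − 0 = 0, and there is no ∂_3, so H_2 = 0.

(K is a triangulation of the Klein bottle.)

H_0 ≅ Z,  H_1 ≅ Z × Z/2,  H_2 = 0.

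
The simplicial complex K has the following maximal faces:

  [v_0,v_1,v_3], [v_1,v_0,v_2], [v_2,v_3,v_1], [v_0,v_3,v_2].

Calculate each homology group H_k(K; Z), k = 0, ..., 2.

K has 4 vertices, 6 edges, 4 triangles.
rank ∂_0 = 0, rank ∂_1 = 3 ⇒ b_0 = 4 − 0 − 3 = 1; all invariant factors of ∂_1 are 1 so no torsion. So H_0 ≅ Z.
rank ∂_1 = 3, rank ∂_2 = 3 ⇒ b_1 = 6 − 3 − 3 = 0; all invariant factors of ∂_2 are 1 so no torsion. So H_1 ≅ 0.
rank ∂_2 = 3, rank ∂_3 = 0 ⇒ b_2 = 4 − 3 − 0 = 1. So H_2 ≅ Z.

H_0 ≅ Z,  H_1 = 0,  H_2 ≅ Z.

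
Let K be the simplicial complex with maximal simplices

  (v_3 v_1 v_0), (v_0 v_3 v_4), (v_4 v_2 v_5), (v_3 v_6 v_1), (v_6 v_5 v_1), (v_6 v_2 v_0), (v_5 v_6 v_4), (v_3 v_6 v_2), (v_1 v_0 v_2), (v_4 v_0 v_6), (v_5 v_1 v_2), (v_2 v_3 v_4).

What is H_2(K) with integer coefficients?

Take the total order v_0 < v_1 < v_2 < v_3 < v_4 < v_5 < v_6 on the vertex set. Then K (dimension 2) consists of the simplices:

  0-simplices (7): [v_0], [v_1], [v_2], [v_3], [v_4], [v_5], [v_6]
  1-simplices (18): (18 of them)
  2-simplices (12): (12 of them)

Hence C_0 ≅ Z^7, C_1 ≅ Z^18, C_2 ≅ Z^12.

Boundary ∂_1: C_1 → C_0 sends each edge [p,q] (with p < q) to q − p.
This gives a 7×18 integer matrix of rank 6; reducing to Smith normal form yields diagonal entries (1,1,1,1,1,1).

Boundary ∂_2: C_2 → C_1 acts by ∂[p,q,r] = [q,r] − [p,r] + [p,q]. For instance
  ∂[v_0,v_1,v_2] = [v_1,v_2] − [v_0,v_2] + [v_0,v_1],
  ∂[v_0,v_1,v_3] = [v_1,v_3] − [v_0,v_3] + [v_0,v_1].
As a 18×12 matrix over Z this has rank 12, with invariant factors (1,1,1,1,1,1,1,1,1,1,1,2).

From H_k ≅ ker(∂_k) / im(∂_{k+1}) we obtain:

  H_2: rank ker ∂_2 − rank ∂_3 = (12 − 12) − 0 = 0, and there is no ∂_3, so H_2 ≅ 0.

H_2 ≅ 0.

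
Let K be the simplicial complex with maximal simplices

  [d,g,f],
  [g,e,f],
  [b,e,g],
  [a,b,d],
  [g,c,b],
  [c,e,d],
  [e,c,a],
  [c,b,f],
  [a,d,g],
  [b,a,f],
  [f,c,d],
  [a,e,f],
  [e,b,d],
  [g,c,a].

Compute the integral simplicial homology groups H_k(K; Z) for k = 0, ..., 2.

Fix the vertex order a < b < c < d < e < f < g and write every simplex with vertices in increasing order. Then dim K = 2 and the simplices of K are:

  0-simplices (7): a, b, c, d, e, f, g
  1-simplices (21): ab, ac, ad, ae, af, ag, bc, bd, be, bf, bg, cd, ce, cf, cg, de, df, dg, ef, eg, fg
  2-simplices (14): abd, abf, ace, acg, adg, aef, bcf, bcg, bde, beg, cde, cdf, dfg, efg

giving chain groups C_0 ≅ Z^7, C_1 ≅ Z^21, C_2 ≅ Z^14.

Boundary ∂_1: C_1 → C_0 maps an edge to its endpoints' difference, ∂[p,q] = q − p. For instance
  ∂ag = g − a.
This gives a 7×21 integer matrix of rank 6; reducing to Smith normal form yields diagonal entries (1,1,1,1,1,1).

Boundary ∂_2: C_2 → C_1 maps a triangle to the signed sum of its edges. For instance
  ∂cdf = df − cf + cd,
  ∂abd = bd − ad + ab.
The 21×14 boundary matrix has rank 13 and Smith normal form diag(1,1,1,1,1,1,1,1,1,1,1,1,1).

Reading off H_k = ker ∂_k / im ∂_{k+1}:

  H_0: rank C_0 − rank ∂_1 = 7 − 6 = 1, and the invariant factors of ∂_1 are all 1, so H_0 = Z.
  H_1: rank ker ∂_1 − rank ∂_2 = (21 − 6) − 13 = 2, and the invariant factors of ∂_2 are all 1, so H_1 = Z^2.
  H_2: rank ker ∂_2 − rank ∂_3 = (14 − 13) − 0 = 1, and there is no ∂_3, so H_2 = Z.

H_0 = Z,  H_1 = Z^2,  H_2 = Z.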